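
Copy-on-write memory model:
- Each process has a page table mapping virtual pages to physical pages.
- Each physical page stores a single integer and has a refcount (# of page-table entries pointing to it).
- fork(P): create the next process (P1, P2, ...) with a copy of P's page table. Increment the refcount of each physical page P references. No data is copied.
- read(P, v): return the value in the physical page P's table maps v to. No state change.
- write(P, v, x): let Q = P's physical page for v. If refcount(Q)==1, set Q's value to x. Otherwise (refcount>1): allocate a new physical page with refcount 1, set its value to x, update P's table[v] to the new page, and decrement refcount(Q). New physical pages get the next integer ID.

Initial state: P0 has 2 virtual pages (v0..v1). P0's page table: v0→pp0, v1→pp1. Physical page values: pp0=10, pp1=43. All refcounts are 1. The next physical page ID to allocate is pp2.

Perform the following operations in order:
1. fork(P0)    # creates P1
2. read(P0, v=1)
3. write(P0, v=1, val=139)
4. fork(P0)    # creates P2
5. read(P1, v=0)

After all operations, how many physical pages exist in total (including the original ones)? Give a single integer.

Op 1: fork(P0) -> P1. 2 ppages; refcounts: pp0:2 pp1:2
Op 2: read(P0, v1) -> 43. No state change.
Op 3: write(P0, v1, 139). refcount(pp1)=2>1 -> COPY to pp2. 3 ppages; refcounts: pp0:2 pp1:1 pp2:1
Op 4: fork(P0) -> P2. 3 ppages; refcounts: pp0:3 pp1:1 pp2:2
Op 5: read(P1, v0) -> 10. No state change.

Answer: 3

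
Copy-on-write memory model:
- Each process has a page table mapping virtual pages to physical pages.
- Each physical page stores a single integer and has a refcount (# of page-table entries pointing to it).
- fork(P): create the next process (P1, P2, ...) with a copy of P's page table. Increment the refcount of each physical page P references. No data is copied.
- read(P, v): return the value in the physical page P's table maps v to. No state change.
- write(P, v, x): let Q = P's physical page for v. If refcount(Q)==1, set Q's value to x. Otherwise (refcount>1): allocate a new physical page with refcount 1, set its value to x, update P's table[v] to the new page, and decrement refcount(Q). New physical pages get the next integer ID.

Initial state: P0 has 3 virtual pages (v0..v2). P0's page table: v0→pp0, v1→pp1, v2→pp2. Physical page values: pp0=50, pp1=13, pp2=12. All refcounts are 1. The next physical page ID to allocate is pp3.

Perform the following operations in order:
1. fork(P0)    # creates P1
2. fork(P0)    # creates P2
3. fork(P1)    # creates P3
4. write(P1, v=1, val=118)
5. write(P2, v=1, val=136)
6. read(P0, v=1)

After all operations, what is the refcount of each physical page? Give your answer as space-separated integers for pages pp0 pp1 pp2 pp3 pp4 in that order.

Op 1: fork(P0) -> P1. 3 ppages; refcounts: pp0:2 pp1:2 pp2:2
Op 2: fork(P0) -> P2. 3 ppages; refcounts: pp0:3 pp1:3 pp2:3
Op 3: fork(P1) -> P3. 3 ppages; refcounts: pp0:4 pp1:4 pp2:4
Op 4: write(P1, v1, 118). refcount(pp1)=4>1 -> COPY to pp3. 4 ppages; refcounts: pp0:4 pp1:3 pp2:4 pp3:1
Op 5: write(P2, v1, 136). refcount(pp1)=3>1 -> COPY to pp4. 5 ppages; refcounts: pp0:4 pp1:2 pp2:4 pp3:1 pp4:1
Op 6: read(P0, v1) -> 13. No state change.

Answer: 4 2 4 1 1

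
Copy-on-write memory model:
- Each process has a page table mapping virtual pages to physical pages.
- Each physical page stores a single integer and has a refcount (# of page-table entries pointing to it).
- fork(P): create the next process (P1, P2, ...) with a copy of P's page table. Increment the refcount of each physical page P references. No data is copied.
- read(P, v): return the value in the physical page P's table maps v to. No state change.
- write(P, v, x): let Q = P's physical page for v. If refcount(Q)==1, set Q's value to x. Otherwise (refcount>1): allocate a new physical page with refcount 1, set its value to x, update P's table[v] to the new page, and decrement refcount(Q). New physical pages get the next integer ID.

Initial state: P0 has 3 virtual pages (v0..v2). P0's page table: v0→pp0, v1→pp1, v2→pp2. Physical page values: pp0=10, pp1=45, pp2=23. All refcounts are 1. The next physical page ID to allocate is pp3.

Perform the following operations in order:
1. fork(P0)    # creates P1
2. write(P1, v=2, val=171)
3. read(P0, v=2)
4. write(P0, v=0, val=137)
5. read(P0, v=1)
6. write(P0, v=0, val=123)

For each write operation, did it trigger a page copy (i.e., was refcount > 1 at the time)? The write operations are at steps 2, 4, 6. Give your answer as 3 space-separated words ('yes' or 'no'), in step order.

Op 1: fork(P0) -> P1. 3 ppages; refcounts: pp0:2 pp1:2 pp2:2
Op 2: write(P1, v2, 171). refcount(pp2)=2>1 -> COPY to pp3. 4 ppages; refcounts: pp0:2 pp1:2 pp2:1 pp3:1
Op 3: read(P0, v2) -> 23. No state change.
Op 4: write(P0, v0, 137). refcount(pp0)=2>1 -> COPY to pp4. 5 ppages; refcounts: pp0:1 pp1:2 pp2:1 pp3:1 pp4:1
Op 5: read(P0, v1) -> 45. No state change.
Op 6: write(P0, v0, 123). refcount(pp4)=1 -> write in place. 5 ppages; refcounts: pp0:1 pp1:2 pp2:1 pp3:1 pp4:1

yes yes no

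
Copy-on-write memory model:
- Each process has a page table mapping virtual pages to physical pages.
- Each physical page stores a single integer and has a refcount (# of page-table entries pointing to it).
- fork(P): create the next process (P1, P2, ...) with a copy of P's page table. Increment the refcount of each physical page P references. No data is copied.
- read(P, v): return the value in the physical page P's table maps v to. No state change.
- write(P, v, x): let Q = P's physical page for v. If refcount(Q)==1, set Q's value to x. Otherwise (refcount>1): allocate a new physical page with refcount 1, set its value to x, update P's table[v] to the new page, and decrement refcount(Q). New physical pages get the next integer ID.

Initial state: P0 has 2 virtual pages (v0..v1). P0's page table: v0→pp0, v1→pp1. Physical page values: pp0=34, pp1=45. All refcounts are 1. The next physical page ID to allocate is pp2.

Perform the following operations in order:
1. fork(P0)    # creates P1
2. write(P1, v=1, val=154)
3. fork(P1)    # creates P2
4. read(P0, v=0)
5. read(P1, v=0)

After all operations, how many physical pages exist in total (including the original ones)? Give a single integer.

Op 1: fork(P0) -> P1. 2 ppages; refcounts: pp0:2 pp1:2
Op 2: write(P1, v1, 154). refcount(pp1)=2>1 -> COPY to pp2. 3 ppages; refcounts: pp0:2 pp1:1 pp2:1
Op 3: fork(P1) -> P2. 3 ppages; refcounts: pp0:3 pp1:1 pp2:2
Op 4: read(P0, v0) -> 34. No state change.
Op 5: read(P1, v0) -> 34. No state change.

Answer: 3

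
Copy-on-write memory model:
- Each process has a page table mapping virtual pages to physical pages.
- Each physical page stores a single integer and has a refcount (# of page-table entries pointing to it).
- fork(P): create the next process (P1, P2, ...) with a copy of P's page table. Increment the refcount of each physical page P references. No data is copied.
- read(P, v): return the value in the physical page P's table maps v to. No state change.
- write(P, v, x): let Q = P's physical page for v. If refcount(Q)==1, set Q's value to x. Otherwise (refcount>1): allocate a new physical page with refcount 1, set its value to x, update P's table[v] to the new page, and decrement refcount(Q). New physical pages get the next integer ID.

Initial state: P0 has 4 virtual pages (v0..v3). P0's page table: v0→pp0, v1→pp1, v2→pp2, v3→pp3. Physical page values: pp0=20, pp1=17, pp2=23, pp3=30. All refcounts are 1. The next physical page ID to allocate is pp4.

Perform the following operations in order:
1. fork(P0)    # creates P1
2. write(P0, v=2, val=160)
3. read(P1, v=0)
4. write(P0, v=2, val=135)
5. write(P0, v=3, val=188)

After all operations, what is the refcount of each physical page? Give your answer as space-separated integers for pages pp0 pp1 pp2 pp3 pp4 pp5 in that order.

Op 1: fork(P0) -> P1. 4 ppages; refcounts: pp0:2 pp1:2 pp2:2 pp3:2
Op 2: write(P0, v2, 160). refcount(pp2)=2>1 -> COPY to pp4. 5 ppages; refcounts: pp0:2 pp1:2 pp2:1 pp3:2 pp4:1
Op 3: read(P1, v0) -> 20. No state change.
Op 4: write(P0, v2, 135). refcount(pp4)=1 -> write in place. 5 ppages; refcounts: pp0:2 pp1:2 pp2:1 pp3:2 pp4:1
Op 5: write(P0, v3, 188). refcount(pp3)=2>1 -> COPY to pp5. 6 ppages; refcounts: pp0:2 pp1:2 pp2:1 pp3:1 pp4:1 pp5:1

Answer: 2 2 1 1 1 1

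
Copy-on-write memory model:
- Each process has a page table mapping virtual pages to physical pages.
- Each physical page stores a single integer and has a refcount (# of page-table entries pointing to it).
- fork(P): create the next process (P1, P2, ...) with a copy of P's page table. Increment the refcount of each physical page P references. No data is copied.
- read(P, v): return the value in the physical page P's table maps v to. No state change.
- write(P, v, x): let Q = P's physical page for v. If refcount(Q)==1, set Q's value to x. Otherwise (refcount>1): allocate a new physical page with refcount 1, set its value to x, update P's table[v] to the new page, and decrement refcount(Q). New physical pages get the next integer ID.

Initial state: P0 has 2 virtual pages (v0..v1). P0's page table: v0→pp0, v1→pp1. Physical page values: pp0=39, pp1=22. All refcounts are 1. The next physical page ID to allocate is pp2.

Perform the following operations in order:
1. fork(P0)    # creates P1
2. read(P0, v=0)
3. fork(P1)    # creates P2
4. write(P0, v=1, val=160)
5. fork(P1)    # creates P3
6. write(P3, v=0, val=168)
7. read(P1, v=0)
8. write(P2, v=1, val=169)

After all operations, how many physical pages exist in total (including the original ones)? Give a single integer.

Op 1: fork(P0) -> P1. 2 ppages; refcounts: pp0:2 pp1:2
Op 2: read(P0, v0) -> 39. No state change.
Op 3: fork(P1) -> P2. 2 ppages; refcounts: pp0:3 pp1:3
Op 4: write(P0, v1, 160). refcount(pp1)=3>1 -> COPY to pp2. 3 ppages; refcounts: pp0:3 pp1:2 pp2:1
Op 5: fork(P1) -> P3. 3 ppages; refcounts: pp0:4 pp1:3 pp2:1
Op 6: write(P3, v0, 168). refcount(pp0)=4>1 -> COPY to pp3. 4 ppages; refcounts: pp0:3 pp1:3 pp2:1 pp3:1
Op 7: read(P1, v0) -> 39. No state change.
Op 8: write(P2, v1, 169). refcount(pp1)=3>1 -> COPY to pp4. 5 ppages; refcounts: pp0:3 pp1:2 pp2:1 pp3:1 pp4:1

Answer: 5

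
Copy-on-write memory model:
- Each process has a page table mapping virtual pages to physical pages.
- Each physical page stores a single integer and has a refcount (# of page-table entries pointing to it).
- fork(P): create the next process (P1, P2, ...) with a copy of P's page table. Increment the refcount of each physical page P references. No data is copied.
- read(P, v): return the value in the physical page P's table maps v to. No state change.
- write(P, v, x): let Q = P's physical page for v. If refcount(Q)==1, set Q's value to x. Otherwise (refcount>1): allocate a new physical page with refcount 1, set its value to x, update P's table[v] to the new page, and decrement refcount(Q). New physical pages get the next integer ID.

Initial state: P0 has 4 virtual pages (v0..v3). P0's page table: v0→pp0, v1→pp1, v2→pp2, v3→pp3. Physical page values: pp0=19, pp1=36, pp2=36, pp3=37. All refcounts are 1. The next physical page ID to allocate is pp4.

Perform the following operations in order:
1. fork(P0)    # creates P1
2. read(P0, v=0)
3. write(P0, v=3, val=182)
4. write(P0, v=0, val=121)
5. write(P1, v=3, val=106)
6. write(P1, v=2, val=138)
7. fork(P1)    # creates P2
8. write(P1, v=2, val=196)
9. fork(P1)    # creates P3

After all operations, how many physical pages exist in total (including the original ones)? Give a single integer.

Answer: 8

Derivation:
Op 1: fork(P0) -> P1. 4 ppages; refcounts: pp0:2 pp1:2 pp2:2 pp3:2
Op 2: read(P0, v0) -> 19. No state change.
Op 3: write(P0, v3, 182). refcount(pp3)=2>1 -> COPY to pp4. 5 ppages; refcounts: pp0:2 pp1:2 pp2:2 pp3:1 pp4:1
Op 4: write(P0, v0, 121). refcount(pp0)=2>1 -> COPY to pp5. 6 ppages; refcounts: pp0:1 pp1:2 pp2:2 pp3:1 pp4:1 pp5:1
Op 5: write(P1, v3, 106). refcount(pp3)=1 -> write in place. 6 ppages; refcounts: pp0:1 pp1:2 pp2:2 pp3:1 pp4:1 pp5:1
Op 6: write(P1, v2, 138). refcount(pp2)=2>1 -> COPY to pp6. 7 ppages; refcounts: pp0:1 pp1:2 pp2:1 pp3:1 pp4:1 pp5:1 pp6:1
Op 7: fork(P1) -> P2. 7 ppages; refcounts: pp0:2 pp1:3 pp2:1 pp3:2 pp4:1 pp5:1 pp6:2
Op 8: write(P1, v2, 196). refcount(pp6)=2>1 -> COPY to pp7. 8 ppages; refcounts: pp0:2 pp1:3 pp2:1 pp3:2 pp4:1 pp5:1 pp6:1 pp7:1
Op 9: fork(P1) -> P3. 8 ppages; refcounts: pp0:3 pp1:4 pp2:1 pp3:3 pp4:1 pp5:1 pp6:1 pp7:2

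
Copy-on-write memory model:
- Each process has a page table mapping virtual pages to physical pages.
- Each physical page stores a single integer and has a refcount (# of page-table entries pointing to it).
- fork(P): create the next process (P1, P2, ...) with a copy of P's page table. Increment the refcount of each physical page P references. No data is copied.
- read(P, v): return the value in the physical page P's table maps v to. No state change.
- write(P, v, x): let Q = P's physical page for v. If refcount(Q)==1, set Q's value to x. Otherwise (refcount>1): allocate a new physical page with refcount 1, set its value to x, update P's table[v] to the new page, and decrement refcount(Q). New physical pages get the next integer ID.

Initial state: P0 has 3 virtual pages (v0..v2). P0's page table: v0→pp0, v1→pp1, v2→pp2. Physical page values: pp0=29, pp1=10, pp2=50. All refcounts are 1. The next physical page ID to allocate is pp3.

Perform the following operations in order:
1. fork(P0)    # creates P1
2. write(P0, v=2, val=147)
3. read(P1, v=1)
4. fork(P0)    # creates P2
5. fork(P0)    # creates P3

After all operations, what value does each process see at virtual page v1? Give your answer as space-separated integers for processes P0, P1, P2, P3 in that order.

Op 1: fork(P0) -> P1. 3 ppages; refcounts: pp0:2 pp1:2 pp2:2
Op 2: write(P0, v2, 147). refcount(pp2)=2>1 -> COPY to pp3. 4 ppages; refcounts: pp0:2 pp1:2 pp2:1 pp3:1
Op 3: read(P1, v1) -> 10. No state change.
Op 4: fork(P0) -> P2. 4 ppages; refcounts: pp0:3 pp1:3 pp2:1 pp3:2
Op 5: fork(P0) -> P3. 4 ppages; refcounts: pp0:4 pp1:4 pp2:1 pp3:3
P0: v1 -> pp1 = 10
P1: v1 -> pp1 = 10
P2: v1 -> pp1 = 10
P3: v1 -> pp1 = 10

Answer: 10 10 10 10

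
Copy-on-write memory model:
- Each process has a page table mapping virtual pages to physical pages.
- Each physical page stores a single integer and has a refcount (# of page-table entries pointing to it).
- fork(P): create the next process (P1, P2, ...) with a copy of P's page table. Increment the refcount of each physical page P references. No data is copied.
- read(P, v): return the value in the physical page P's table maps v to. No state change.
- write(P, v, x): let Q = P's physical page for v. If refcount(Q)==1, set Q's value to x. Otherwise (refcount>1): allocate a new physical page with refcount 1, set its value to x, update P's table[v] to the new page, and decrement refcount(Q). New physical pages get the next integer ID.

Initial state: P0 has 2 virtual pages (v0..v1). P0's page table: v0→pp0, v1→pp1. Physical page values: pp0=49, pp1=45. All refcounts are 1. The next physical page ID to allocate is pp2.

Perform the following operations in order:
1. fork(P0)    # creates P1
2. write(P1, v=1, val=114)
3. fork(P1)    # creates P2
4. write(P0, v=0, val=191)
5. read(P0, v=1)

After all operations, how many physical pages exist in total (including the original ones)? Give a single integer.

Answer: 4

Derivation:
Op 1: fork(P0) -> P1. 2 ppages; refcounts: pp0:2 pp1:2
Op 2: write(P1, v1, 114). refcount(pp1)=2>1 -> COPY to pp2. 3 ppages; refcounts: pp0:2 pp1:1 pp2:1
Op 3: fork(P1) -> P2. 3 ppages; refcounts: pp0:3 pp1:1 pp2:2
Op 4: write(P0, v0, 191). refcount(pp0)=3>1 -> COPY to pp3. 4 ppages; refcounts: pp0:2 pp1:1 pp2:2 pp3:1
Op 5: read(P0, v1) -> 45. No state change.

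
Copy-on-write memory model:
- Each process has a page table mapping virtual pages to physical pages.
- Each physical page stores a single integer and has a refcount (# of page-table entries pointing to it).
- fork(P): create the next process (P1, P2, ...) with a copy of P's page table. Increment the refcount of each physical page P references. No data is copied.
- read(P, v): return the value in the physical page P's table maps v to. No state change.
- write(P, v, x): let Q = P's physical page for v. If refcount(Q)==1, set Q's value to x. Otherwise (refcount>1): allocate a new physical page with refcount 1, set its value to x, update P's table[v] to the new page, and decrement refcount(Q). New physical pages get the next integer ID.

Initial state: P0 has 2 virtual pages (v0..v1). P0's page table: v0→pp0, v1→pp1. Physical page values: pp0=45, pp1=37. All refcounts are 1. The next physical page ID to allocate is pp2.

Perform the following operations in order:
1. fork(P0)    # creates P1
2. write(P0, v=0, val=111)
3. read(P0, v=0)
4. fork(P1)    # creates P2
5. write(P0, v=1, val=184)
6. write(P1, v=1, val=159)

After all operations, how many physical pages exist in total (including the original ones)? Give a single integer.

Answer: 5

Derivation:
Op 1: fork(P0) -> P1. 2 ppages; refcounts: pp0:2 pp1:2
Op 2: write(P0, v0, 111). refcount(pp0)=2>1 -> COPY to pp2. 3 ppages; refcounts: pp0:1 pp1:2 pp2:1
Op 3: read(P0, v0) -> 111. No state change.
Op 4: fork(P1) -> P2. 3 ppages; refcounts: pp0:2 pp1:3 pp2:1
Op 5: write(P0, v1, 184). refcount(pp1)=3>1 -> COPY to pp3. 4 ppages; refcounts: pp0:2 pp1:2 pp2:1 pp3:1
Op 6: write(P1, v1, 159). refcount(pp1)=2>1 -> COPY to pp4. 5 ppages; refcounts: pp0:2 pp1:1 pp2:1 pp3:1 pp4:1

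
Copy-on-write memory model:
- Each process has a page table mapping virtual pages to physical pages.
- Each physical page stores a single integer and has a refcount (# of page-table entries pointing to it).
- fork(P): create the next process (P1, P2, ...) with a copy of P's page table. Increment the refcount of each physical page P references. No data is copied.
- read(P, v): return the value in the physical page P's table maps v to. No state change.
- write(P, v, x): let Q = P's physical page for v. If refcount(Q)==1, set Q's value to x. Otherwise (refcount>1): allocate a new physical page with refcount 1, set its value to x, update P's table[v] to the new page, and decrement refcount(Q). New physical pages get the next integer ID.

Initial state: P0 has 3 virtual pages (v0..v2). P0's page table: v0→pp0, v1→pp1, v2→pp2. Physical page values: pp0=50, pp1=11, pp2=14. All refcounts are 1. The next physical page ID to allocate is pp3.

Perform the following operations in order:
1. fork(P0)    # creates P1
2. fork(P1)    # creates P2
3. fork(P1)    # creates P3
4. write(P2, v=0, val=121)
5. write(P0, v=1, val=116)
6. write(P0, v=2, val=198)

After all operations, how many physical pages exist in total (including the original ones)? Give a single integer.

Op 1: fork(P0) -> P1. 3 ppages; refcounts: pp0:2 pp1:2 pp2:2
Op 2: fork(P1) -> P2. 3 ppages; refcounts: pp0:3 pp1:3 pp2:3
Op 3: fork(P1) -> P3. 3 ppages; refcounts: pp0:4 pp1:4 pp2:4
Op 4: write(P2, v0, 121). refcount(pp0)=4>1 -> COPY to pp3. 4 ppages; refcounts: pp0:3 pp1:4 pp2:4 pp3:1
Op 5: write(P0, v1, 116). refcount(pp1)=4>1 -> COPY to pp4. 5 ppages; refcounts: pp0:3 pp1:3 pp2:4 pp3:1 pp4:1
Op 6: write(P0, v2, 198). refcount(pp2)=4>1 -> COPY to pp5. 6 ppages; refcounts: pp0:3 pp1:3 pp2:3 pp3:1 pp4:1 pp5:1

Answer: 6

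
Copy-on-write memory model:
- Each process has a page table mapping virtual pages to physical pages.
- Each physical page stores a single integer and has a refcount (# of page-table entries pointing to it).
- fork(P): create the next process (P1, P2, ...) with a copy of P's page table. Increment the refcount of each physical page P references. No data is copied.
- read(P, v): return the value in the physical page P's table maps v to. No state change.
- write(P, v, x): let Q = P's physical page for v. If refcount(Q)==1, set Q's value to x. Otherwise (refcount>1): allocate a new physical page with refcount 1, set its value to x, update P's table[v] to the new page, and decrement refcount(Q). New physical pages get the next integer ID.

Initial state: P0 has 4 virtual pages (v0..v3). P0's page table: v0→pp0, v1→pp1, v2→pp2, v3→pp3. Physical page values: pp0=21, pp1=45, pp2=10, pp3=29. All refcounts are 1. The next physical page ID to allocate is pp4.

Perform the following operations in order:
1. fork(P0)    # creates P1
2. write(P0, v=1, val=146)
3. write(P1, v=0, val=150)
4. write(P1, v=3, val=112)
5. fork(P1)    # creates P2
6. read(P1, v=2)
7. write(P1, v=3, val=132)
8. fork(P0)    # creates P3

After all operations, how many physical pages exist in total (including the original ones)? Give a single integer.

Answer: 8

Derivation:
Op 1: fork(P0) -> P1. 4 ppages; refcounts: pp0:2 pp1:2 pp2:2 pp3:2
Op 2: write(P0, v1, 146). refcount(pp1)=2>1 -> COPY to pp4. 5 ppages; refcounts: pp0:2 pp1:1 pp2:2 pp3:2 pp4:1
Op 3: write(P1, v0, 150). refcount(pp0)=2>1 -> COPY to pp5. 6 ppages; refcounts: pp0:1 pp1:1 pp2:2 pp3:2 pp4:1 pp5:1
Op 4: write(P1, v3, 112). refcount(pp3)=2>1 -> COPY to pp6. 7 ppages; refcounts: pp0:1 pp1:1 pp2:2 pp3:1 pp4:1 pp5:1 pp6:1
Op 5: fork(P1) -> P2. 7 ppages; refcounts: pp0:1 pp1:2 pp2:3 pp3:1 pp4:1 pp5:2 pp6:2
Op 6: read(P1, v2) -> 10. No state change.
Op 7: write(P1, v3, 132). refcount(pp6)=2>1 -> COPY to pp7. 8 ppages; refcounts: pp0:1 pp1:2 pp2:3 pp3:1 pp4:1 pp5:2 pp6:1 pp7:1
Op 8: fork(P0) -> P3. 8 ppages; refcounts: pp0:2 pp1:2 pp2:4 pp3:2 pp4:2 pp5:2 pp6:1 pp7:1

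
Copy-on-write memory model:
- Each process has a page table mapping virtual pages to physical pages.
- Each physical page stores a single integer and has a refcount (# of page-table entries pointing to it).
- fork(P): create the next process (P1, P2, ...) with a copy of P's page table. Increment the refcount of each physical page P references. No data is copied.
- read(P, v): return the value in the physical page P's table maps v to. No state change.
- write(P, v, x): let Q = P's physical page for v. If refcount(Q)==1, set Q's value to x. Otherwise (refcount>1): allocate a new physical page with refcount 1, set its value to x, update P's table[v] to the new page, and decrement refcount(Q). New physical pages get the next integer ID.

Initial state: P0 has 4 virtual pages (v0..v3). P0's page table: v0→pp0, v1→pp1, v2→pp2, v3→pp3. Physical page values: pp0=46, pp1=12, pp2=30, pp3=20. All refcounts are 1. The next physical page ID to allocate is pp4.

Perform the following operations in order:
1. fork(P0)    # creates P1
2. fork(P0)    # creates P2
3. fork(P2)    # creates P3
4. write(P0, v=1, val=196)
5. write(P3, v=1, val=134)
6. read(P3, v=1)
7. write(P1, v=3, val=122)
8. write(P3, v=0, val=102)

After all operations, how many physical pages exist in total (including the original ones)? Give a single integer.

Op 1: fork(P0) -> P1. 4 ppages; refcounts: pp0:2 pp1:2 pp2:2 pp3:2
Op 2: fork(P0) -> P2. 4 ppages; refcounts: pp0:3 pp1:3 pp2:3 pp3:3
Op 3: fork(P2) -> P3. 4 ppages; refcounts: pp0:4 pp1:4 pp2:4 pp3:4
Op 4: write(P0, v1, 196). refcount(pp1)=4>1 -> COPY to pp4. 5 ppages; refcounts: pp0:4 pp1:3 pp2:4 pp3:4 pp4:1
Op 5: write(P3, v1, 134). refcount(pp1)=3>1 -> COPY to pp5. 6 ppages; refcounts: pp0:4 pp1:2 pp2:4 pp3:4 pp4:1 pp5:1
Op 6: read(P3, v1) -> 134. No state change.
Op 7: write(P1, v3, 122). refcount(pp3)=4>1 -> COPY to pp6. 7 ppages; refcounts: pp0:4 pp1:2 pp2:4 pp3:3 pp4:1 pp5:1 pp6:1
Op 8: write(P3, v0, 102). refcount(pp0)=4>1 -> COPY to pp7. 8 ppages; refcounts: pp0:3 pp1:2 pp2:4 pp3:3 pp4:1 pp5:1 pp6:1 pp7:1

Answer: 8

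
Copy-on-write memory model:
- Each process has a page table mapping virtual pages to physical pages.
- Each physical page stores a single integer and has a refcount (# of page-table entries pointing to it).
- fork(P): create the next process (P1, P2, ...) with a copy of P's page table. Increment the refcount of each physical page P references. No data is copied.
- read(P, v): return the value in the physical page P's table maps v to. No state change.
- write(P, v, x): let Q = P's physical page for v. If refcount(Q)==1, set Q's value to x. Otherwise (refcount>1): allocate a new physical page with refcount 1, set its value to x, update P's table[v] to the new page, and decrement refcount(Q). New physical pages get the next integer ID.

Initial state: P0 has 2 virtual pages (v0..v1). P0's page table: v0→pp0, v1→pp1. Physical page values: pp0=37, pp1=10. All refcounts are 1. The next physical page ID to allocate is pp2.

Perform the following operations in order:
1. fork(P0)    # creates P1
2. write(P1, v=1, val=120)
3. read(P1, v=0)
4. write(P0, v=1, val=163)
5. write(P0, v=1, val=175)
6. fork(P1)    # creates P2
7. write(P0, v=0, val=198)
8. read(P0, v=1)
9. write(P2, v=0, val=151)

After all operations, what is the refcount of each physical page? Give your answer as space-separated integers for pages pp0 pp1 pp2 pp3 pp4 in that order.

Answer: 1 1 2 1 1

Derivation:
Op 1: fork(P0) -> P1. 2 ppages; refcounts: pp0:2 pp1:2
Op 2: write(P1, v1, 120). refcount(pp1)=2>1 -> COPY to pp2. 3 ppages; refcounts: pp0:2 pp1:1 pp2:1
Op 3: read(P1, v0) -> 37. No state change.
Op 4: write(P0, v1, 163). refcount(pp1)=1 -> write in place. 3 ppages; refcounts: pp0:2 pp1:1 pp2:1
Op 5: write(P0, v1, 175). refcount(pp1)=1 -> write in place. 3 ppages; refcounts: pp0:2 pp1:1 pp2:1
Op 6: fork(P1) -> P2. 3 ppages; refcounts: pp0:3 pp1:1 pp2:2
Op 7: write(P0, v0, 198). refcount(pp0)=3>1 -> COPY to pp3. 4 ppages; refcounts: pp0:2 pp1:1 pp2:2 pp3:1
Op 8: read(P0, v1) -> 175. No state change.
Op 9: write(P2, v0, 151). refcount(pp0)=2>1 -> COPY to pp4. 5 ppages; refcounts: pp0:1 pp1:1 pp2:2 pp3:1 pp4:1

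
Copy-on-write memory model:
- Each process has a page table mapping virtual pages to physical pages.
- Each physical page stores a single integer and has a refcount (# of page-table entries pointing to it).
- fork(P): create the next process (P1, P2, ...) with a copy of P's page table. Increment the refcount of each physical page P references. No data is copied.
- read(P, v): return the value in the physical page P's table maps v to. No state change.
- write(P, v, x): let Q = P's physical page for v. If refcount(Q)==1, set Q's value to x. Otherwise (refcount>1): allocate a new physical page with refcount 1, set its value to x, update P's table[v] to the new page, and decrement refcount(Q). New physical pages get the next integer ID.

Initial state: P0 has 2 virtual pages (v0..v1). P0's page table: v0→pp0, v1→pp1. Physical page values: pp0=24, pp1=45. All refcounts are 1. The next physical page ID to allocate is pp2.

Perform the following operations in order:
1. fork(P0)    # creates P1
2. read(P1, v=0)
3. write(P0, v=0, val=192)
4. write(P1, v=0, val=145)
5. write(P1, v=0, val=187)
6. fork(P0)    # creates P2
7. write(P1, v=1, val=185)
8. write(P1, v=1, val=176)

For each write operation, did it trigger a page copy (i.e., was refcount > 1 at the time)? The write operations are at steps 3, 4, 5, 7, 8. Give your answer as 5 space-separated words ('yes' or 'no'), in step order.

Op 1: fork(P0) -> P1. 2 ppages; refcounts: pp0:2 pp1:2
Op 2: read(P1, v0) -> 24. No state change.
Op 3: write(P0, v0, 192). refcount(pp0)=2>1 -> COPY to pp2. 3 ppages; refcounts: pp0:1 pp1:2 pp2:1
Op 4: write(P1, v0, 145). refcount(pp0)=1 -> write in place. 3 ppages; refcounts: pp0:1 pp1:2 pp2:1
Op 5: write(P1, v0, 187). refcount(pp0)=1 -> write in place. 3 ppages; refcounts: pp0:1 pp1:2 pp2:1
Op 6: fork(P0) -> P2. 3 ppages; refcounts: pp0:1 pp1:3 pp2:2
Op 7: write(P1, v1, 185). refcount(pp1)=3>1 -> COPY to pp3. 4 ppages; refcounts: pp0:1 pp1:2 pp2:2 pp3:1
Op 8: write(P1, v1, 176). refcount(pp3)=1 -> write in place. 4 ppages; refcounts: pp0:1 pp1:2 pp2:2 pp3:1

yes no no yes no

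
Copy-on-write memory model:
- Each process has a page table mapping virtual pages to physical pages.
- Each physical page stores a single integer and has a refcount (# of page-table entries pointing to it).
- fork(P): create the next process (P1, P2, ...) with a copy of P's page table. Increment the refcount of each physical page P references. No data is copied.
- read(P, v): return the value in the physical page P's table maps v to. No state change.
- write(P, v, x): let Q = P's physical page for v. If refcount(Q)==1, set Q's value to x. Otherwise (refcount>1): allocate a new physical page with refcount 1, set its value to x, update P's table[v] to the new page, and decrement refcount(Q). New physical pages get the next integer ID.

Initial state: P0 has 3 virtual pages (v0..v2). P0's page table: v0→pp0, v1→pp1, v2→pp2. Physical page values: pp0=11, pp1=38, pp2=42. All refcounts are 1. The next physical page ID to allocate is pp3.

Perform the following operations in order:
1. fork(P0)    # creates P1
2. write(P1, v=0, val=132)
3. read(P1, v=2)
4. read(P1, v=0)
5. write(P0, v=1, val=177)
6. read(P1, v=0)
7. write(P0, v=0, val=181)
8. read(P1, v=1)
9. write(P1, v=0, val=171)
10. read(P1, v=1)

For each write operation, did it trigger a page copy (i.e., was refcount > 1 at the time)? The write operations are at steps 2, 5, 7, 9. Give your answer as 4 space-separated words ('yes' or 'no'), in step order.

Op 1: fork(P0) -> P1. 3 ppages; refcounts: pp0:2 pp1:2 pp2:2
Op 2: write(P1, v0, 132). refcount(pp0)=2>1 -> COPY to pp3. 4 ppages; refcounts: pp0:1 pp1:2 pp2:2 pp3:1
Op 3: read(P1, v2) -> 42. No state change.
Op 4: read(P1, v0) -> 132. No state change.
Op 5: write(P0, v1, 177). refcount(pp1)=2>1 -> COPY to pp4. 5 ppages; refcounts: pp0:1 pp1:1 pp2:2 pp3:1 pp4:1
Op 6: read(P1, v0) -> 132. No state change.
Op 7: write(P0, v0, 181). refcount(pp0)=1 -> write in place. 5 ppages; refcounts: pp0:1 pp1:1 pp2:2 pp3:1 pp4:1
Op 8: read(P1, v1) -> 38. No state change.
Op 9: write(P1, v0, 171). refcount(pp3)=1 -> write in place. 5 ppages; refcounts: pp0:1 pp1:1 pp2:2 pp3:1 pp4:1
Op 10: read(P1, v1) -> 38. No state change.

yes yes no no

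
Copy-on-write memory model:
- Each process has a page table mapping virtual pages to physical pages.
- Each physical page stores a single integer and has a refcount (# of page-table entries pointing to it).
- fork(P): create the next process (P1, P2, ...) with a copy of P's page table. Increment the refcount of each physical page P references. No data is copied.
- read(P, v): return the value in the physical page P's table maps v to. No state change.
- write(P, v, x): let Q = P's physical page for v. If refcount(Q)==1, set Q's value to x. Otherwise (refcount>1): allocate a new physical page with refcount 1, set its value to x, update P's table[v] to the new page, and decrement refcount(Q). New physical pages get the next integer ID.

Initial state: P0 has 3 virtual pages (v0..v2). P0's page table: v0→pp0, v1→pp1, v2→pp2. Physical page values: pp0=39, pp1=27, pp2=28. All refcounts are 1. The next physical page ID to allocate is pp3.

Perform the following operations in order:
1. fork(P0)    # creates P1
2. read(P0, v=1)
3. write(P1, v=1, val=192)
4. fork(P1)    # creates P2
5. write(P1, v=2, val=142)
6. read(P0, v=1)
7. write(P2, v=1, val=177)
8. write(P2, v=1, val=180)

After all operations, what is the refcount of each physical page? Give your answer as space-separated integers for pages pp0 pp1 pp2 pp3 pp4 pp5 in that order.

Answer: 3 1 2 1 1 1

Derivation:
Op 1: fork(P0) -> P1. 3 ppages; refcounts: pp0:2 pp1:2 pp2:2
Op 2: read(P0, v1) -> 27. No state change.
Op 3: write(P1, v1, 192). refcount(pp1)=2>1 -> COPY to pp3. 4 ppages; refcounts: pp0:2 pp1:1 pp2:2 pp3:1
Op 4: fork(P1) -> P2. 4 ppages; refcounts: pp0:3 pp1:1 pp2:3 pp3:2
Op 5: write(P1, v2, 142). refcount(pp2)=3>1 -> COPY to pp4. 5 ppages; refcounts: pp0:3 pp1:1 pp2:2 pp3:2 pp4:1
Op 6: read(P0, v1) -> 27. No state change.
Op 7: write(P2, v1, 177). refcount(pp3)=2>1 -> COPY to pp5. 6 ppages; refcounts: pp0:3 pp1:1 pp2:2 pp3:1 pp4:1 pp5:1
Op 8: write(P2, v1, 180). refcount(pp5)=1 -> write in place. 6 ppages; refcounts: pp0:3 pp1:1 pp2:2 pp3:1 pp4:1 pp5:1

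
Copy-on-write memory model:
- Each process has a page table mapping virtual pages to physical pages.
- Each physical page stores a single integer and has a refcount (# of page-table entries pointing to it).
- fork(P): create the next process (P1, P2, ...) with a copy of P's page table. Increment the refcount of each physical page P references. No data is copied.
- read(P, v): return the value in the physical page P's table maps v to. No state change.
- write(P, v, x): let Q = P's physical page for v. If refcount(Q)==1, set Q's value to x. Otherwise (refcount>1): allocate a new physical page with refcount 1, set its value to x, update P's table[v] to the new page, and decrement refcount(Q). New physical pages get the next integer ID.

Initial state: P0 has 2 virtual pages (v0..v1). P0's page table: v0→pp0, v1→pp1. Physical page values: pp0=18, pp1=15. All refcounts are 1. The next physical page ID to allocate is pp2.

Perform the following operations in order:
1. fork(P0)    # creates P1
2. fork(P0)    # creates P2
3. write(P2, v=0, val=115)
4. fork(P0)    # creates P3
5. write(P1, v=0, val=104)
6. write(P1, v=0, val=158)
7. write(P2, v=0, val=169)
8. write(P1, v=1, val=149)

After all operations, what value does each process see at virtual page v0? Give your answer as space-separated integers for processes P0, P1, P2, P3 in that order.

Op 1: fork(P0) -> P1. 2 ppages; refcounts: pp0:2 pp1:2
Op 2: fork(P0) -> P2. 2 ppages; refcounts: pp0:3 pp1:3
Op 3: write(P2, v0, 115). refcount(pp0)=3>1 -> COPY to pp2. 3 ppages; refcounts: pp0:2 pp1:3 pp2:1
Op 4: fork(P0) -> P3. 3 ppages; refcounts: pp0:3 pp1:4 pp2:1
Op 5: write(P1, v0, 104). refcount(pp0)=3>1 -> COPY to pp3. 4 ppages; refcounts: pp0:2 pp1:4 pp2:1 pp3:1
Op 6: write(P1, v0, 158). refcount(pp3)=1 -> write in place. 4 ppages; refcounts: pp0:2 pp1:4 pp2:1 pp3:1
Op 7: write(P2, v0, 169). refcount(pp2)=1 -> write in place. 4 ppages; refcounts: pp0:2 pp1:4 pp2:1 pp3:1
Op 8: write(P1, v1, 149). refcount(pp1)=4>1 -> COPY to pp4. 5 ppages; refcounts: pp0:2 pp1:3 pp2:1 pp3:1 pp4:1
P0: v0 -> pp0 = 18
P1: v0 -> pp3 = 158
P2: v0 -> pp2 = 169
P3: v0 -> pp0 = 18

Answer: 18 158 169 18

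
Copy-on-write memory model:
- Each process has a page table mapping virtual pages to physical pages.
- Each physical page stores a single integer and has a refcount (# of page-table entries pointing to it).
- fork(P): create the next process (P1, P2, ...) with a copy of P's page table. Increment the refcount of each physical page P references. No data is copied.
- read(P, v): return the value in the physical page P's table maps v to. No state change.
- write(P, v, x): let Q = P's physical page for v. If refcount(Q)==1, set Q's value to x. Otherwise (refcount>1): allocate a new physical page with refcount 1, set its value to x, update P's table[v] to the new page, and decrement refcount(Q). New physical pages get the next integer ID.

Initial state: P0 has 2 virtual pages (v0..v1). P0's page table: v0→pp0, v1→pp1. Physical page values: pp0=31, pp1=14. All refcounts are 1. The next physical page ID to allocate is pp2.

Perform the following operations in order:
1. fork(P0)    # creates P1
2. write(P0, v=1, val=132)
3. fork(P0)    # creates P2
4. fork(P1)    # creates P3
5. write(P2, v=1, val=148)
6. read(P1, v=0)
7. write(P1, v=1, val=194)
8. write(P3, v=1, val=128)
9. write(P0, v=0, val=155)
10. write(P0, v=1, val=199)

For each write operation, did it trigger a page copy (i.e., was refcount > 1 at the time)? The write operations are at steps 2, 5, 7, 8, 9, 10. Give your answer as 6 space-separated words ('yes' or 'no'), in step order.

Op 1: fork(P0) -> P1. 2 ppages; refcounts: pp0:2 pp1:2
Op 2: write(P0, v1, 132). refcount(pp1)=2>1 -> COPY to pp2. 3 ppages; refcounts: pp0:2 pp1:1 pp2:1
Op 3: fork(P0) -> P2. 3 ppages; refcounts: pp0:3 pp1:1 pp2:2
Op 4: fork(P1) -> P3. 3 ppages; refcounts: pp0:4 pp1:2 pp2:2
Op 5: write(P2, v1, 148). refcount(pp2)=2>1 -> COPY to pp3. 4 ppages; refcounts: pp0:4 pp1:2 pp2:1 pp3:1
Op 6: read(P1, v0) -> 31. No state change.
Op 7: write(P1, v1, 194). refcount(pp1)=2>1 -> COPY to pp4. 5 ppages; refcounts: pp0:4 pp1:1 pp2:1 pp3:1 pp4:1
Op 8: write(P3, v1, 128). refcount(pp1)=1 -> write in place. 5 ppages; refcounts: pp0:4 pp1:1 pp2:1 pp3:1 pp4:1
Op 9: write(P0, v0, 155). refcount(pp0)=4>1 -> COPY to pp5. 6 ppages; refcounts: pp0:3 pp1:1 pp2:1 pp3:1 pp4:1 pp5:1
Op 10: write(P0, v1, 199). refcount(pp2)=1 -> write in place. 6 ppages; refcounts: pp0:3 pp1:1 pp2:1 pp3:1 pp4:1 pp5:1

yes yes yes no yes no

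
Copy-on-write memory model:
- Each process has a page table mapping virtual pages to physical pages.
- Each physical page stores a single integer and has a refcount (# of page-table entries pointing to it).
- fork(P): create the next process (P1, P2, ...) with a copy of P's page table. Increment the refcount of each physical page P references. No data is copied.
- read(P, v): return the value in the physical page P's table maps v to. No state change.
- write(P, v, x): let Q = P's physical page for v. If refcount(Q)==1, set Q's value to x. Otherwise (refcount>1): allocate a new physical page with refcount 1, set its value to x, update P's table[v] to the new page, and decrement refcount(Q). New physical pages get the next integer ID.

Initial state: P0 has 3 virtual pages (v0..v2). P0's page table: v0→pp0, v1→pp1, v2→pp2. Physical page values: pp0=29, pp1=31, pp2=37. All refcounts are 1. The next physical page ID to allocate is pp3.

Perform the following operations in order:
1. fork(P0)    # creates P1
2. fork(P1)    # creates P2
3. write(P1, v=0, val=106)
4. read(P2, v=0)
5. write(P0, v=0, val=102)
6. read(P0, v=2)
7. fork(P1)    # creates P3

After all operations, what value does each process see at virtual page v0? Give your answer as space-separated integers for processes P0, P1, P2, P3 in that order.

Op 1: fork(P0) -> P1. 3 ppages; refcounts: pp0:2 pp1:2 pp2:2
Op 2: fork(P1) -> P2. 3 ppages; refcounts: pp0:3 pp1:3 pp2:3
Op 3: write(P1, v0, 106). refcount(pp0)=3>1 -> COPY to pp3. 4 ppages; refcounts: pp0:2 pp1:3 pp2:3 pp3:1
Op 4: read(P2, v0) -> 29. No state change.
Op 5: write(P0, v0, 102). refcount(pp0)=2>1 -> COPY to pp4. 5 ppages; refcounts: pp0:1 pp1:3 pp2:3 pp3:1 pp4:1
Op 6: read(P0, v2) -> 37. No state change.
Op 7: fork(P1) -> P3. 5 ppages; refcounts: pp0:1 pp1:4 pp2:4 pp3:2 pp4:1
P0: v0 -> pp4 = 102
P1: v0 -> pp3 = 106
P2: v0 -> pp0 = 29
P3: v0 -> pp3 = 106

Answer: 102 106 29 106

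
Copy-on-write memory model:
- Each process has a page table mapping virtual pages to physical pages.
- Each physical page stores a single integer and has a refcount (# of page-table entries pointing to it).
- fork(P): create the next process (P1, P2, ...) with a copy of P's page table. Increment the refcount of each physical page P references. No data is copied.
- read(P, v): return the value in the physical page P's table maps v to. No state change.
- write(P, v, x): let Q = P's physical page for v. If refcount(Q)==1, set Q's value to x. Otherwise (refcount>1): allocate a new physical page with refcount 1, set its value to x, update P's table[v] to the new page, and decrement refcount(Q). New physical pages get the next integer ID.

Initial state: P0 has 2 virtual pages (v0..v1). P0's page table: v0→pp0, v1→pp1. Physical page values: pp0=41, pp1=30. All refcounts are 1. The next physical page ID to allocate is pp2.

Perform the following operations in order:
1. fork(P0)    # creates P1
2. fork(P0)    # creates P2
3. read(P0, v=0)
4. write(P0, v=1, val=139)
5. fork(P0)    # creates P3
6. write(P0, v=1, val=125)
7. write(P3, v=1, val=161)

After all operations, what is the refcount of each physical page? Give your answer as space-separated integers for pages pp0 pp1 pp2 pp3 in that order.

Answer: 4 2 1 1

Derivation:
Op 1: fork(P0) -> P1. 2 ppages; refcounts: pp0:2 pp1:2
Op 2: fork(P0) -> P2. 2 ppages; refcounts: pp0:3 pp1:3
Op 3: read(P0, v0) -> 41. No state change.
Op 4: write(P0, v1, 139). refcount(pp1)=3>1 -> COPY to pp2. 3 ppages; refcounts: pp0:3 pp1:2 pp2:1
Op 5: fork(P0) -> P3. 3 ppages; refcounts: pp0:4 pp1:2 pp2:2
Op 6: write(P0, v1, 125). refcount(pp2)=2>1 -> COPY to pp3. 4 ppages; refcounts: pp0:4 pp1:2 pp2:1 pp3:1
Op 7: write(P3, v1, 161). refcount(pp2)=1 -> write in place. 4 ppages; refcounts: pp0:4 pp1:2 pp2:1 pp3:1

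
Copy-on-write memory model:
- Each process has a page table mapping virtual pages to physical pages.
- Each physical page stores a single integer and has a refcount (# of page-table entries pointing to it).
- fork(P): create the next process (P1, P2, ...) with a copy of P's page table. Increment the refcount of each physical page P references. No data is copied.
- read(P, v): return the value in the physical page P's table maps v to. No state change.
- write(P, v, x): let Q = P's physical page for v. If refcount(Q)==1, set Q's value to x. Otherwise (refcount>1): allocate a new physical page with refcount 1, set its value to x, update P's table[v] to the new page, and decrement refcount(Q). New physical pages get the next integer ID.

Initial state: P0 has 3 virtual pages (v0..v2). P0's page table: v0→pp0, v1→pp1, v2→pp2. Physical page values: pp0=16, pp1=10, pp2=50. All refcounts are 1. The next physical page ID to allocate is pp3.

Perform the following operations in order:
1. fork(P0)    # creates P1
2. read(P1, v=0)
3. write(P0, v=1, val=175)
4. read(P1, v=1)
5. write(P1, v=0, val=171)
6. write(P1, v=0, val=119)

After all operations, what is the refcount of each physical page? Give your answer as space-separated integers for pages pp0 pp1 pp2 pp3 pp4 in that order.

Answer: 1 1 2 1 1

Derivation:
Op 1: fork(P0) -> P1. 3 ppages; refcounts: pp0:2 pp1:2 pp2:2
Op 2: read(P1, v0) -> 16. No state change.
Op 3: write(P0, v1, 175). refcount(pp1)=2>1 -> COPY to pp3. 4 ppages; refcounts: pp0:2 pp1:1 pp2:2 pp3:1
Op 4: read(P1, v1) -> 10. No state change.
Op 5: write(P1, v0, 171). refcount(pp0)=2>1 -> COPY to pp4. 5 ppages; refcounts: pp0:1 pp1:1 pp2:2 pp3:1 pp4:1
Op 6: write(P1, v0, 119). refcount(pp4)=1 -> write in place. 5 ppages; refcounts: pp0:1 pp1:1 pp2:2 pp3:1 pp4:1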